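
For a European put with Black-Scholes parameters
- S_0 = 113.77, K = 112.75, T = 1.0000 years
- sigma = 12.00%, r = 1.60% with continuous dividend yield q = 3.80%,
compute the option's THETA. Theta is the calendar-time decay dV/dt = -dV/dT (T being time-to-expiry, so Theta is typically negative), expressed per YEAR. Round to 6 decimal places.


Answer: Theta = -3.773520

Derivation:
d1 = -0.0482842653; d2 = -0.1682842653
phi(d1) = 0.3984775103; exp(-qT) = 0.9627129409; exp(-rT) = 0.9841273201
Theta = -S*exp(-qT)*phi(d1)*sigma/(2*sqrt(T)) + r*K*exp(-rT)*N(-d2) - q*S*exp(-qT)*N(-d1)
N(-d1) = 0.5192551528; N(-d2) = 0.5668201741; sqrt(T) = 1.0000000000
Term 1 = -113.7700 * 0.9627129409 * 0.3984775103 * 0.1200 / (2 * 1.0000000000) = -2.6186631293
Term 2 = 0.0160 * 112.7500 * 0.9841273201 * 0.5668201741 = 1.0063130869
Term 3 = -0.0380 * 113.7700 * 0.9627129409 * 0.5192551528 = -2.1611702439
Theta = -2.6186631293 + (1.0063130869) + (-2.1611702439) = -3.773520


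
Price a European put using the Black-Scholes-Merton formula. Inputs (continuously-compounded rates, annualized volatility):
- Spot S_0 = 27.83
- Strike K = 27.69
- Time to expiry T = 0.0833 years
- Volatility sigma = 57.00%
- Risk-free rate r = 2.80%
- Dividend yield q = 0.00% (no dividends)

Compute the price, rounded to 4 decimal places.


Answer: Price = 1.7173

Derivation:
d1 = (ln(S/K) + (r - q + 0.5*sigma^2) * T) / (sigma * sqrt(T)) = 0.12708942
d2 = d1 - sigma * sqrt(T) = -0.03742250
exp(-rT) = 0.99767032; exp(-qT) = 1.00000000
P = K * exp(-rT) * N(-d2) - S_0 * exp(-qT) * N(-d1)
N(-d1) = 0.44943481; N(-d2) = 0.51492593
P = 27.6900 * 0.99767032 * 0.51492593 - 27.8300 * 1.00000000 * 0.44943481 = 1.7173


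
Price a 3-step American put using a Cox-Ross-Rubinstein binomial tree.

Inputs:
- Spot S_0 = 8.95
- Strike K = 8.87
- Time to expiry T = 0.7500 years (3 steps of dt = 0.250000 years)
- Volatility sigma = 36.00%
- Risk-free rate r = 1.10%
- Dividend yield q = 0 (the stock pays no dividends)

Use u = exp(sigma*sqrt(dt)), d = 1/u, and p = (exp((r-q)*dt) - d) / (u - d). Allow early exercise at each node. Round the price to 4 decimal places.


Answer: Price = V(0,0) = 1.1232

Derivation:
dt = T/N = 0.250000
u = exp(sigma*sqrt(dt)) = 1.197217; d = 1/u = 0.835270
p = (exp((r-q)*dt) - d) / (u - d) = 0.462729
Discount per step: exp(-r*dt) = 0.997254
Stock lattice S(k, i) with i counting down-moves:
  k=0: S(0,0) = 8.9500
  k=1: S(1,0) = 10.7151; S(1,1) = 7.4757
  k=2: S(2,0) = 12.8283; S(2,1) = 8.9500; S(2,2) = 6.2442
  k=3: S(3,0) = 15.3583; S(3,1) = 10.7151; S(3,2) = 7.4757; S(3,3) = 5.2156
Terminal payoffs V(N, i) = max(K - S_T, 0):
  V(3,0) = 0.000000; V(3,1) = 0.000000; V(3,2) = 1.394332; V(3,3) = 3.654403
Backward induction: V(k, i) = exp(-r*dt) * [p * V(k+1, i) + (1-p) * V(k+1, i+1)]; then take max(V_cont, immediate exercise) for American.
  V(2,0) = exp(-r*dt) * [p*0.000000 + (1-p)*0.000000] = 0.000000; exercise = 0.000000; V(2,0) = max -> 0.000000
  V(2,1) = exp(-r*dt) * [p*0.000000 + (1-p)*1.394332] = 0.747076; exercise = 0.000000; V(2,1) = max -> 0.747076
  V(2,2) = exp(-r*dt) * [p*1.394332 + (1-p)*3.654403] = 2.601438; exercise = 2.625797; V(2,2) = max -> 2.625797
  V(1,0) = exp(-r*dt) * [p*0.000000 + (1-p)*0.747076] = 0.400280; exercise = 0.000000; V(1,0) = max -> 0.400280
  V(1,1) = exp(-r*dt) * [p*0.747076 + (1-p)*2.625797] = 1.751634; exercise = 1.394332; V(1,1) = max -> 1.751634
  V(0,0) = exp(-r*dt) * [p*0.400280 + (1-p)*1.751634] = 1.123230; exercise = 0.000000; V(0,0) = max -> 1.123230


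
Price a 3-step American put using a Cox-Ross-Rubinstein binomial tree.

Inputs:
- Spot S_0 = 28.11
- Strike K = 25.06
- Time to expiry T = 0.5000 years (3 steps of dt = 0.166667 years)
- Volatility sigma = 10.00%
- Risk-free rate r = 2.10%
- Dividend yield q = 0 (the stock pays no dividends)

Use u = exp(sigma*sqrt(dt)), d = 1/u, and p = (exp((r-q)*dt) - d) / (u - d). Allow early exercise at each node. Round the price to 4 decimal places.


Answer: Price = V(0,0) = 0.0192

Derivation:
dt = T/N = 0.166667
u = exp(sigma*sqrt(dt)) = 1.041670; d = 1/u = 0.959997
p = (exp((r-q)*dt) - d) / (u - d) = 0.532724
Discount per step: exp(-r*dt) = 0.996506
Stock lattice S(k, i) with i counting down-moves:
  k=0: S(0,0) = 28.1100
  k=1: S(1,0) = 29.2813; S(1,1) = 26.9855
  k=2: S(2,0) = 30.5015; S(2,1) = 28.1100; S(2,2) = 25.9060
  k=3: S(3,0) = 31.7725; S(3,1) = 29.2813; S(3,2) = 26.9855; S(3,3) = 24.8697
Terminal payoffs V(N, i) = max(K - S_T, 0):
  V(3,0) = 0.000000; V(3,1) = 0.000000; V(3,2) = 0.000000; V(3,3) = 0.190283
Backward induction: V(k, i) = exp(-r*dt) * [p * V(k+1, i) + (1-p) * V(k+1, i+1)]; then take max(V_cont, immediate exercise) for American.
  V(2,0) = exp(-r*dt) * [p*0.000000 + (1-p)*0.000000] = 0.000000; exercise = 0.000000; V(2,0) = max -> 0.000000
  V(2,1) = exp(-r*dt) * [p*0.000000 + (1-p)*0.000000] = 0.000000; exercise = 0.000000; V(2,1) = max -> 0.000000
  V(2,2) = exp(-r*dt) * [p*0.000000 + (1-p)*0.190283] = 0.088604; exercise = 0.000000; V(2,2) = max -> 0.088604
  V(1,0) = exp(-r*dt) * [p*0.000000 + (1-p)*0.000000] = 0.000000; exercise = 0.000000; V(1,0) = max -> 0.000000
  V(1,1) = exp(-r*dt) * [p*0.000000 + (1-p)*0.088604] = 0.041258; exercise = 0.000000; V(1,1) = max -> 0.041258
  V(0,0) = exp(-r*dt) * [p*0.000000 + (1-p)*0.041258] = 0.019211; exercise = 0.000000; V(0,0) = max -> 0.019211


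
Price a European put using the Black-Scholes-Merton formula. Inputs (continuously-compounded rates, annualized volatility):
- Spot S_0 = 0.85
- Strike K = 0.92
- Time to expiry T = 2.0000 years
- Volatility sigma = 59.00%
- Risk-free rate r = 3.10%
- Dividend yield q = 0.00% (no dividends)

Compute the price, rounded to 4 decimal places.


Answer: Price = 0.2847

Derivation:
d1 = (ln(S/K) + (r - q + 0.5*sigma^2) * T) / (sigma * sqrt(T)) = 0.39665416
d2 = d1 - sigma * sqrt(T) = -0.43773184
exp(-rT) = 0.93988289; exp(-qT) = 1.00000000
P = K * exp(-rT) * N(-d2) - S_0 * exp(-qT) * N(-d1)
N(-d1) = 0.34581125; N(-d2) = 0.66920966
P = 0.9200 * 0.93988289 * 0.66920966 - 0.8500 * 1.00000000 * 0.34581125 = 0.2847


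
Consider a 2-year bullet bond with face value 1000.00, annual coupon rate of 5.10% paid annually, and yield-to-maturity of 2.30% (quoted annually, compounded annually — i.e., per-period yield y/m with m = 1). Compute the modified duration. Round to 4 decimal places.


Answer: Modified duration = 1.9088

Derivation:
Coupon per period c = face * coupon_rate / m = 51.000000
Periods per year m = 1; per-period yield y/m = 0.023000
Number of cashflows N = 2
Cashflows (t years, CF_t, discount factor 1/(1+y/m)^(m*t), PV):
  t = 1.0000: CF_t = 51.000000, DF = 0.977517, PV = 49.853372
  t = 2.0000: CF_t = 1051.000000, DF = 0.955540, PV = 1004.272218
Price P = sum_t PV_t = 1054.125590
First compute Macaulay numerator sum_t t * PV_t:
  t * PV_t at t = 1.0000: 49.853372
  t * PV_t at t = 2.0000: 2008.544436
Macaulay duration D = 2058.397808 / 1054.125590 = 1.952706
Modified duration = D / (1 + y/m) = 1.952706 / (1 + 0.023000) = 1.908804


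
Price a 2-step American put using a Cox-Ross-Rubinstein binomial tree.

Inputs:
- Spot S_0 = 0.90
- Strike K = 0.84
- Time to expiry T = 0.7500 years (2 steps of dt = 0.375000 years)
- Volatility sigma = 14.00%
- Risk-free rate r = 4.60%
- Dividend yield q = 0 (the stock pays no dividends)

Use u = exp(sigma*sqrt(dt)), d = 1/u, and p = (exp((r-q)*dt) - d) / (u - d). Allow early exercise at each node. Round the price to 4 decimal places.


Answer: Price = V(0,0) = 0.0139

Derivation:
dt = T/N = 0.375000
u = exp(sigma*sqrt(dt)) = 1.089514; d = 1/u = 0.917840
p = (exp((r-q)*dt) - d) / (u - d) = 0.579933
Discount per step: exp(-r*dt) = 0.982898
Stock lattice S(k, i) with i counting down-moves:
  k=0: S(0,0) = 0.9000
  k=1: S(1,0) = 0.9806; S(1,1) = 0.8261
  k=2: S(2,0) = 1.0683; S(2,1) = 0.9000; S(2,2) = 0.7582
Terminal payoffs V(N, i) = max(K - S_T, 0):
  V(2,0) = 0.000000; V(2,1) = 0.000000; V(2,2) = 0.081813
Backward induction: V(k, i) = exp(-r*dt) * [p * V(k+1, i) + (1-p) * V(k+1, i+1)]; then take max(V_cont, immediate exercise) for American.
  V(1,0) = exp(-r*dt) * [p*0.000000 + (1-p)*0.000000] = 0.000000; exercise = 0.000000; V(1,0) = max -> 0.000000
  V(1,1) = exp(-r*dt) * [p*0.000000 + (1-p)*0.081813] = 0.033779; exercise = 0.013944; V(1,1) = max -> 0.033779
  V(0,0) = exp(-r*dt) * [p*0.000000 + (1-p)*0.033779] = 0.013947; exercise = 0.000000; V(0,0) = max -> 0.013947


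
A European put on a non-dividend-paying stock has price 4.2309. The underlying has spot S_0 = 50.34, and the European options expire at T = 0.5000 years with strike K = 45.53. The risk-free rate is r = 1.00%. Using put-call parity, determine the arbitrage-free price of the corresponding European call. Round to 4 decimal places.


Put-call parity: C - P = S_0 * exp(-qT) - K * exp(-rT).
S_0 * exp(-qT) = 50.3400 * 1.00000000 = 50.34000000
K * exp(-rT) = 45.5300 * 0.99501248 = 45.30291818
C = P + S*exp(-qT) - K*exp(-rT)
C = 4.2309 + 50.34000000 - 45.30291818 = 9.2680

Answer: Call price = 9.2680


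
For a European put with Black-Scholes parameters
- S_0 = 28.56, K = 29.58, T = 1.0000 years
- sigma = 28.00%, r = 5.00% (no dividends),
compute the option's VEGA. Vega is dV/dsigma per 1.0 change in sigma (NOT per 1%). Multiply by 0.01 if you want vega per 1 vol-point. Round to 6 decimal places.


Answer: Vega = 11.183022

Derivation:
d1 = 0.1932452864; d2 = -0.0867547136
phi(d1) = 0.3915623944; exp(-qT) = 1.0000000000; exp(-rT) = 0.9512294245
Vega = S * exp(-qT) * phi(d1) * sqrt(T) = 28.5600 * 1.0000000000 * 0.3915623944 * 1.0000000000 = 11.183022


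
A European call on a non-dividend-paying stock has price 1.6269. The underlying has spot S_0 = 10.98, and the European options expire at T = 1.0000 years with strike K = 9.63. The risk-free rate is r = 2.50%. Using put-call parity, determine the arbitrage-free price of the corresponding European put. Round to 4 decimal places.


Answer: Put price = 0.0391

Derivation:
Put-call parity: C - P = S_0 * exp(-qT) - K * exp(-rT).
S_0 * exp(-qT) = 10.9800 * 1.00000000 = 10.98000000
K * exp(-rT) = 9.6300 * 0.97530991 = 9.39223445
P = C - S*exp(-qT) + K*exp(-rT)
P = 1.6269 - 10.98000000 + 9.39223445 = 0.0391


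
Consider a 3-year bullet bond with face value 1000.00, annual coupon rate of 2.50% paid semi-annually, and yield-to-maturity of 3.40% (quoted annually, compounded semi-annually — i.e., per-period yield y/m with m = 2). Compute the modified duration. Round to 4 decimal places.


Coupon per period c = face * coupon_rate / m = 12.500000
Periods per year m = 2; per-period yield y/m = 0.017000
Number of cashflows N = 6
Cashflows (t years, CF_t, discount factor 1/(1+y/m)^(m*t), PV):
  t = 0.5000: CF_t = 12.500000, DF = 0.983284, PV = 12.291052
  t = 1.0000: CF_t = 12.500000, DF = 0.966848, PV = 12.085597
  t = 1.5000: CF_t = 12.500000, DF = 0.950686, PV = 11.883576
  t = 2.0000: CF_t = 12.500000, DF = 0.934795, PV = 11.684932
  t = 2.5000: CF_t = 12.500000, DF = 0.919169, PV = 11.489609
  t = 3.0000: CF_t = 1012.500000, DF = 0.903804, PV = 915.101599
Price P = sum_t PV_t = 974.536366
First compute Macaulay numerator sum_t t * PV_t:
  t * PV_t at t = 0.5000: 6.145526
  t * PV_t at t = 1.0000: 12.085597
  t * PV_t at t = 1.5000: 17.825364
  t * PV_t at t = 2.0000: 23.369865
  t * PV_t at t = 2.5000: 28.724022
  t * PV_t at t = 3.0000: 2745.304798
Macaulay duration D = 2833.455172 / 974.536366 = 2.907490
Modified duration = D / (1 + y/m) = 2.907490 / (1 + 0.017000) = 2.858889

Answer: Modified duration = 2.8589


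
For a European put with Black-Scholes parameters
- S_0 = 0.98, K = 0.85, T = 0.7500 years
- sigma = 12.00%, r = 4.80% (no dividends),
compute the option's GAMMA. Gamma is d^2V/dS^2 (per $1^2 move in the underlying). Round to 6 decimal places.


Answer: Gamma = 0.821020

Derivation:
d1 = 1.7678101722; d2 = 1.6638871237
phi(d1) = 0.0836164560; exp(-qT) = 1.0000000000; exp(-rT) = 0.9646402935
Gamma = exp(-qT) * phi(d1) / (S * sigma * sqrt(T)) = 1.0000000000 * 0.0836164560 / (0.9800 * 0.1200 * 0.8660254038) = 0.821020


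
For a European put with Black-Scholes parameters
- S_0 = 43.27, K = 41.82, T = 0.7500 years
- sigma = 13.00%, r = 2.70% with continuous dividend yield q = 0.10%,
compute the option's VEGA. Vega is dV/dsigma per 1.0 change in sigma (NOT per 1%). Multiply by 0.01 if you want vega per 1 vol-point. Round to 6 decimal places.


Answer: Vega = 12.965415

Derivation:
d1 = 0.5322490894; d2 = 0.4196657869
phi(d1) = 0.3462538578; exp(-qT) = 0.9992502812; exp(-rT) = 0.9799536543
Vega = S * exp(-qT) * phi(d1) * sqrt(T) = 43.2700 * 0.9992502812 * 0.3462538578 * 0.8660254038 = 12.965415


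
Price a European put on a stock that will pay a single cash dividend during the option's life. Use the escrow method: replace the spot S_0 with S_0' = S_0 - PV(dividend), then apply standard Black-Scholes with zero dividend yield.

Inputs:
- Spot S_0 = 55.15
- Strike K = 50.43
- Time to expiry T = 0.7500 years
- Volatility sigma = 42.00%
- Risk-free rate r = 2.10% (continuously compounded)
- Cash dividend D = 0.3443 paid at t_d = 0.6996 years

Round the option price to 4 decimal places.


Answer: Price = 5.2269

Derivation:
PV(D) = D * exp(-r * t_d) = 0.3443 * 0.98541579 = 0.33927866
S_0' = S_0 - PV(D) = 55.1500 - 0.33927866 = 54.81072134
d1 = (ln(S_0'/K) + (r + sigma^2/2)*T) / (sigma*sqrt(T)) = 0.45418107
d2 = d1 - sigma*sqrt(T) = 0.09045040
exp(-rT) = 0.98437338
N(-d1) = 0.32484925; N(-d2) = 0.46396465
P = K * exp(-rT) * N(-d2) - S_0' * N(-d1) = 50.4300 * 0.98437338 * 0.46396465 - 54.81072134 * 0.32484925 = 5.2269


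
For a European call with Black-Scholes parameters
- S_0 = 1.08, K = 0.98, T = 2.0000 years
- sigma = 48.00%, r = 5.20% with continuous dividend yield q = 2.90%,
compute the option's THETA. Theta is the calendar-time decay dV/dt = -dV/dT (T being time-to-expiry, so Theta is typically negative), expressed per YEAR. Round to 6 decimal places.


d1 = 0.5503113745; d2 = -0.1285111355
phi(d1) = 0.3428851123; exp(-qT) = 0.9436499474; exp(-rT) = 0.9012252974
Theta = -S*exp(-qT)*phi(d1)*sigma/(2*sqrt(T)) - r*K*exp(-rT)*N(d2) + q*S*exp(-qT)*N(d1)
N(d1) = 0.7089470880; N(d2) = 0.4488722432; sqrt(T) = 1.4142135624
Term 1 = -1.0800 * 0.9436499474 * 0.3428851123 * 0.4800 / (2 * 1.4142135624) = -0.0593033939
Term 2 = -0.0520 * 0.9800 * 0.9012252974 * 0.4488722432 = -0.0206151047
Term 3 = 0.0290 * 1.0800 * 0.9436499474 * 0.7089470880 = 0.0209530137
Theta = -0.0593033939 + (-0.0206151047) + (0.0209530137) = -0.058965

Answer: Theta = -0.058965


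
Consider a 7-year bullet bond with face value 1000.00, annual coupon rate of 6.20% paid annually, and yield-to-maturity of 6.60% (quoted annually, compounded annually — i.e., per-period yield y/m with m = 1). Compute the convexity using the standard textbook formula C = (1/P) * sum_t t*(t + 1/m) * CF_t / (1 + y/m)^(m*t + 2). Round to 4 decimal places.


Answer: Convexity = 38.8335

Derivation:
Coupon per period c = face * coupon_rate / m = 62.000000
Periods per year m = 1; per-period yield y/m = 0.066000
Number of cashflows N = 7
Cashflows (t years, CF_t, discount factor 1/(1+y/m)^(m*t), PV):
  t = 1.0000: CF_t = 62.000000, DF = 0.938086, PV = 58.161351
  t = 2.0000: CF_t = 62.000000, DF = 0.880006, PV = 54.560367
  t = 3.0000: CF_t = 62.000000, DF = 0.825521, PV = 51.182333
  t = 4.0000: CF_t = 62.000000, DF = 0.774410, PV = 48.013445
  t = 5.0000: CF_t = 62.000000, DF = 0.726464, PV = 45.040755
  t = 6.0000: CF_t = 62.000000, DF = 0.681486, PV = 42.252116
  t = 7.0000: CF_t = 1062.000000, DF = 0.639292, PV = 678.928569
Price P = sum_t PV_t = 978.138936
Convexity numerator sum_t t*(t + 1/m) * CF_t / (1+y/m)^(m*t + 2):
  t = 1.0000: term = 102.364665
  t = 2.0000: term = 288.080672
  t = 3.0000: term = 540.489065
  t = 4.0000: term = 845.042316
  t = 5.0000: term = 1189.083934
  t = 6.0000: term = 1561.648694
  t = 7.0000: term = 33457.824712
Convexity = (1/P) * sum = 37984.534059 / 978.138936 = 38.833475


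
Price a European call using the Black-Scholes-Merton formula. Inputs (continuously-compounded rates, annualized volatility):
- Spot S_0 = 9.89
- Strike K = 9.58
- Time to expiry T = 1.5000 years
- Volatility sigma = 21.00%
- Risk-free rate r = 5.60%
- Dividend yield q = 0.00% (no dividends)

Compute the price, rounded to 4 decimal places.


d1 = (ln(S/K) + (r - q + 0.5*sigma^2) * T) / (sigma * sqrt(T)) = 0.57901876
d2 = d1 - sigma * sqrt(T) = 0.32182234
exp(-rT) = 0.91943126; exp(-qT) = 1.00000000
C = S_0 * exp(-qT) * N(d1) - K * exp(-rT) * N(d2)
N(d1) = 0.71871174; N(d2) = 0.62620635
C = 9.8900 * 1.00000000 * 0.71871174 - 9.5800 * 0.91943126 * 0.62620635 = 1.5923

Answer: Price = 1.5923


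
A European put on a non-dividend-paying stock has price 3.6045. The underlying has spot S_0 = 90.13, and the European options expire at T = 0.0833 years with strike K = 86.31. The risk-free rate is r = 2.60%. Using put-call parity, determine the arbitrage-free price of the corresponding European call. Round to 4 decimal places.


Answer: Call price = 7.6112

Derivation:
Put-call parity: C - P = S_0 * exp(-qT) - K * exp(-rT).
S_0 * exp(-qT) = 90.1300 * 1.00000000 = 90.13000000
K * exp(-rT) = 86.3100 * 0.99783654 = 86.12327208
C = P + S*exp(-qT) - K*exp(-rT)
C = 3.6045 + 90.13000000 - 86.12327208 = 7.6112


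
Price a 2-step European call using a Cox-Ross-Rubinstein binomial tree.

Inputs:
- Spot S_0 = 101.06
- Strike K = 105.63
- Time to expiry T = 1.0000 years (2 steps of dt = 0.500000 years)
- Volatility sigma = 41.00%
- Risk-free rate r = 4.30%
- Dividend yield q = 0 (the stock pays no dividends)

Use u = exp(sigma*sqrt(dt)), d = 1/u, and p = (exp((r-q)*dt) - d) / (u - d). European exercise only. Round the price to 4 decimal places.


dt = T/N = 0.500000
u = exp(sigma*sqrt(dt)) = 1.336312; d = 1/u = 0.748328
p = (exp((r-q)*dt) - d) / (u - d) = 0.464986
Discount per step: exp(-r*dt) = 0.978729
Stock lattice S(k, i) with i counting down-moves:
  k=0: S(0,0) = 101.0600
  k=1: S(1,0) = 135.0477; S(1,1) = 75.6260
  k=2: S(2,0) = 180.4659; S(2,1) = 101.0600; S(2,2) = 56.5931
Terminal payoffs V(N, i) = max(S_T - K, 0):
  V(2,0) = 74.835922; V(2,1) = 0.000000; V(2,2) = 0.000000
Backward induction: V(k, i) = exp(-r*dt) * [p * V(k+1, i) + (1-p) * V(k+1, i+1)].
  V(1,0) = exp(-r*dt) * [p*74.835922 + (1-p)*0.000000] = 34.057528
  V(1,1) = exp(-r*dt) * [p*0.000000 + (1-p)*0.000000] = 0.000000
  V(0,0) = exp(-r*dt) * [p*34.057528 + (1-p)*0.000000] = 15.499444

Answer: Price = V(0,0) = 15.4994


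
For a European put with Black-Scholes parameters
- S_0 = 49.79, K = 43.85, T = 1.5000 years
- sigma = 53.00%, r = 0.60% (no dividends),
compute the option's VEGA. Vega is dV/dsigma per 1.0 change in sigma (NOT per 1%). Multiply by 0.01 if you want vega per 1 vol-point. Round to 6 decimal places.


Answer: Vega = 21.093364

Derivation:
d1 = 0.5341342572; d2 = -0.1149805246
phi(d1) = 0.3459059936; exp(-qT) = 1.0000000000; exp(-rT) = 0.9910403788
Vega = S * exp(-qT) * phi(d1) * sqrt(T) = 49.7900 * 1.0000000000 * 0.3459059936 * 1.2247448714 = 21.093364


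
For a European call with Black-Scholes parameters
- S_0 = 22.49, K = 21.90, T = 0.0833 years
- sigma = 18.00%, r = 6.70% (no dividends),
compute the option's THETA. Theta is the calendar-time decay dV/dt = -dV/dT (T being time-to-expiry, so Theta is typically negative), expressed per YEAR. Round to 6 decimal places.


d1 = 0.6451195302; d2 = 0.5931683993
phi(d1) = 0.3239946948; exp(-qT) = 1.0000000000; exp(-rT) = 0.9944344454
Theta = -S*exp(-qT)*phi(d1)*sigma/(2*sqrt(T)) - r*K*exp(-rT)*N(d2) + q*S*exp(-qT)*N(d1)
N(d1) = 0.7405751358; N(d2) = 0.7234657707; sqrt(T) = 0.2886173938
Term 1 = -22.4900 * 1.0000000000 * 0.3239946948 * 0.1800 / (2 * 0.2886173938) = -2.2722042255
Term 2 = -0.0670 * 21.9000 * 0.9944344454 * 0.7234657707 = -1.0556332591
Term 3 = 0 (no dividend yield, q = 0)
Theta = -2.2722042255 + (-1.0556332591) + (0.0000000000) = -3.327837

Answer: Theta = -3.327837


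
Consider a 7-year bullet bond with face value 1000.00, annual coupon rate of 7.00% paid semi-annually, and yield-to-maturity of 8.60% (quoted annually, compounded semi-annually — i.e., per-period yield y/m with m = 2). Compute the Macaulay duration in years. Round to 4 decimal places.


Answer: Macaulay duration = 5.5810 years

Derivation:
Coupon per period c = face * coupon_rate / m = 35.000000
Periods per year m = 2; per-period yield y/m = 0.043000
Number of cashflows N = 14
Cashflows (t years, CF_t, discount factor 1/(1+y/m)^(m*t), PV):
  t = 0.5000: CF_t = 35.000000, DF = 0.958773, PV = 33.557047
  t = 1.0000: CF_t = 35.000000, DF = 0.919245, PV = 32.173583
  t = 1.5000: CF_t = 35.000000, DF = 0.881347, PV = 30.847155
  t = 2.0000: CF_t = 35.000000, DF = 0.845012, PV = 29.575413
  t = 2.5000: CF_t = 35.000000, DF = 0.810174, PV = 28.356100
  t = 3.0000: CF_t = 35.000000, DF = 0.776773, PV = 27.187057
  t = 3.5000: CF_t = 35.000000, DF = 0.744749, PV = 26.066210
  t = 4.0000: CF_t = 35.000000, DF = 0.714045, PV = 24.991572
  t = 4.5000: CF_t = 35.000000, DF = 0.684607, PV = 23.961239
  t = 5.0000: CF_t = 35.000000, DF = 0.656382, PV = 22.973383
  t = 5.5000: CF_t = 35.000000, DF = 0.629322, PV = 22.026254
  t = 6.0000: CF_t = 35.000000, DF = 0.603376, PV = 21.118173
  t = 6.5000: CF_t = 35.000000, DF = 0.578501, PV = 20.247529
  t = 7.0000: CF_t = 1035.000000, DF = 0.554651, PV = 574.063629
Price P = sum_t PV_t = 917.144344
Macaulay numerator sum_t t * PV_t:
  t * PV_t at t = 0.5000: 16.778523
  t * PV_t at t = 1.0000: 32.173583
  t * PV_t at t = 1.5000: 46.270733
  t * PV_t at t = 2.0000: 59.150825
  t * PV_t at t = 2.5000: 70.890250
  t * PV_t at t = 3.0000: 81.561170
  t * PV_t at t = 3.5000: 91.231734
  t * PV_t at t = 4.0000: 99.966289
  t * PV_t at t = 4.5000: 107.825575
  t * PV_t at t = 5.0000: 114.866917
  t * PV_t at t = 5.5000: 121.144399
  t * PV_t at t = 6.0000: 126.709038
  t * PV_t at t = 6.5000: 131.608940
  t * PV_t at t = 7.0000: 4018.445400
Macaulay duration D = (sum_t t * PV_t) / P = 5118.623377 / 917.144344 = 5.581044


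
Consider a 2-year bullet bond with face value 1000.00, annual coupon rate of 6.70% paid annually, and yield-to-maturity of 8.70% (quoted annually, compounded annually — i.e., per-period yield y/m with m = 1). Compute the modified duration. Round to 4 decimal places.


Answer: Modified duration = 1.7811

Derivation:
Coupon per period c = face * coupon_rate / m = 67.000000
Periods per year m = 1; per-period yield y/m = 0.087000
Number of cashflows N = 2
Cashflows (t years, CF_t, discount factor 1/(1+y/m)^(m*t), PV):
  t = 1.0000: CF_t = 67.000000, DF = 0.919963, PV = 61.637534
  t = 2.0000: CF_t = 1067.000000, DF = 0.846332, PV = 903.036556
Price P = sum_t PV_t = 964.674090
First compute Macaulay numerator sum_t t * PV_t:
  t * PV_t at t = 1.0000: 61.637534
  t * PV_t at t = 2.0000: 1806.073111
Macaulay duration D = 1867.710646 / 964.674090 = 1.936105
Modified duration = D / (1 + y/m) = 1.936105 / (1 + 0.087000) = 1.781146


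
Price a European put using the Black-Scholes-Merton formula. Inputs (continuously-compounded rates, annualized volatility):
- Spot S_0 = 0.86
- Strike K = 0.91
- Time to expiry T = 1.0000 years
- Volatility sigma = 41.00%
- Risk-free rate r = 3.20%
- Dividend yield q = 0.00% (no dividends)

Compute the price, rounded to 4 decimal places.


d1 = (ln(S/K) + (r - q + 0.5*sigma^2) * T) / (sigma * sqrt(T)) = 0.14521412
d2 = d1 - sigma * sqrt(T) = -0.26478588
exp(-rT) = 0.96850658; exp(-qT) = 1.00000000
P = K * exp(-rT) * N(-d2) - S_0 * exp(-qT) * N(-d1)
N(-d1) = 0.44227091; N(-d2) = 0.60441279
P = 0.9100 * 0.96850658 * 0.60441279 - 0.8600 * 1.00000000 * 0.44227091 = 0.1523

Answer: Price = 0.1523


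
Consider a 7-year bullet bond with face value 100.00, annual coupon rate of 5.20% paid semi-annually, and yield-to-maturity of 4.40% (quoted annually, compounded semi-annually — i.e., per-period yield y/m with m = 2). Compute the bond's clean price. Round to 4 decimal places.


Coupon per period c = face * coupon_rate / m = 2.600000
Periods per year m = 2; per-period yield y/m = 0.022000
Number of cashflows N = 14
Cashflows (t years, CF_t, discount factor 1/(1+y/m)^(m*t), PV):
  t = 0.5000: CF_t = 2.600000, DF = 0.978474, PV = 2.544031
  t = 1.0000: CF_t = 2.600000, DF = 0.957411, PV = 2.489267
  t = 1.5000: CF_t = 2.600000, DF = 0.936801, PV = 2.435682
  t = 2.0000: CF_t = 2.600000, DF = 0.916635, PV = 2.383251
  t = 2.5000: CF_t = 2.600000, DF = 0.896903, PV = 2.331948
  t = 3.0000: CF_t = 2.600000, DF = 0.877596, PV = 2.281750
  t = 3.5000: CF_t = 2.600000, DF = 0.858704, PV = 2.232632
  t = 4.0000: CF_t = 2.600000, DF = 0.840220, PV = 2.184571
  t = 4.5000: CF_t = 2.600000, DF = 0.822133, PV = 2.137545
  t = 5.0000: CF_t = 2.600000, DF = 0.804435, PV = 2.091531
  t = 5.5000: CF_t = 2.600000, DF = 0.787119, PV = 2.046508
  t = 6.0000: CF_t = 2.600000, DF = 0.770175, PV = 2.002454
  t = 6.5000: CF_t = 2.600000, DF = 0.753596, PV = 1.959349
  t = 7.0000: CF_t = 102.600000, DF = 0.737373, PV = 75.654509
Price P = sum_t PV_t = 104.775029

Answer: Price = 104.7750


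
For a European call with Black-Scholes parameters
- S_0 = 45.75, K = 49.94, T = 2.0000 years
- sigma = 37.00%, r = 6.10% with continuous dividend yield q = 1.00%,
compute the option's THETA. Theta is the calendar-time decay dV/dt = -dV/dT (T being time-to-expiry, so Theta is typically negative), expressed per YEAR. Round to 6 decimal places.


d1 = 0.2890910651; d2 = -0.2341679530
phi(d1) = 0.3826152533; exp(-qT) = 0.9801986733; exp(-rT) = 0.8851483685
Theta = -S*exp(-qT)*phi(d1)*sigma/(2*sqrt(T)) - r*K*exp(-rT)*N(d2) + q*S*exp(-qT)*N(d1)
N(d1) = 0.6137441546; N(d2) = 0.4074272966; sqrt(T) = 1.4142135624
Term 1 = -45.7500 * 0.9801986733 * 0.3826152533 * 0.3700 / (2 * 1.4142135624) = -2.2445238210
Term 2 = -0.0610 * 49.9400 * 0.8851483685 * 0.4074272966 = -1.0986125819
Term 3 = 0.0100 * 45.7500 * 0.9801986733 * 0.6137441546 = 0.2752279768
Theta = -2.2445238210 + (-1.0986125819) + (0.2752279768) = -3.067908

Answer: Theta = -3.067908


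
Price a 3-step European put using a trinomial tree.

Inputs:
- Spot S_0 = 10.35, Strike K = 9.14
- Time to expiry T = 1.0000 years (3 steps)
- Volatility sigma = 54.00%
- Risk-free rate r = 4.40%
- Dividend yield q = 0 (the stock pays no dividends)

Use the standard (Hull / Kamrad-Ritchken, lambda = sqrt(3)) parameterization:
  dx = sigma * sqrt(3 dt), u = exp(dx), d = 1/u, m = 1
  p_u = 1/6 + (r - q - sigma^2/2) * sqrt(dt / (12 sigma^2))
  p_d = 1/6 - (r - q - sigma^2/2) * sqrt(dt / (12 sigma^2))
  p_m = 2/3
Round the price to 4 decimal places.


dt = T/N = 0.333333; dx = sigma*sqrt(3*dt) = 0.540000
u = exp(dx) = 1.716007; d = 1/u = 0.582748
p_u = 0.135247, p_m = 0.666667, p_d = 0.198086
Discount per step: exp(-r*dt) = 0.985440
Stock lattice S(k, j) with j the centered position index:
  k=0: S(0,+0) = 10.3500
  k=1: S(1,-1) = 6.0314; S(1,+0) = 10.3500; S(1,+1) = 17.7607
  k=2: S(2,-2) = 3.5148; S(2,-1) = 6.0314; S(2,+0) = 10.3500; S(2,+1) = 17.7607; S(2,+2) = 30.4774
  k=3: S(3,-3) = 2.0483; S(3,-2) = 3.5148; S(3,-1) = 6.0314; S(3,+0) = 10.3500; S(3,+1) = 17.7607; S(3,+2) = 30.4774; S(3,+3) = 52.2995
Terminal payoffs V(N, j) = max(K - S_T, 0):
  V(3,-3) = 7.091748; V(3,-2) = 5.625186; V(3,-1) = 3.108556; V(3,+0) = 0.000000; V(3,+1) = 0.000000; V(3,+2) = 0.000000; V(3,+3) = 0.000000
Backward induction: V(k, j) = exp(-r*dt) * [p_u * V(k+1, j+1) + p_m * V(k+1, j) + p_d * V(k+1, j-1)]
  V(2,-2) = exp(-r*dt) * [p_u*3.108556 + p_m*5.625186 + p_d*7.091748] = 5.494151
  V(2,-1) = exp(-r*dt) * [p_u*0.000000 + p_m*3.108556 + p_d*5.625186] = 3.140247
  V(2,+0) = exp(-r*dt) * [p_u*0.000000 + p_m*0.000000 + p_d*3.108556] = 0.606797
  V(2,+1) = exp(-r*dt) * [p_u*0.000000 + p_m*0.000000 + p_d*0.000000] = 0.000000
  V(2,+2) = exp(-r*dt) * [p_u*0.000000 + p_m*0.000000 + p_d*0.000000] = 0.000000
  V(1,-1) = exp(-r*dt) * [p_u*0.606797 + p_m*3.140247 + p_d*5.494151] = 3.216361
  V(1,+0) = exp(-r*dt) * [p_u*0.000000 + p_m*0.606797 + p_d*3.140247] = 1.011625
  V(1,+1) = exp(-r*dt) * [p_u*0.000000 + p_m*0.000000 + p_d*0.606797] = 0.118448
  V(0,+0) = exp(-r*dt) * [p_u*0.118448 + p_m*1.011625 + p_d*3.216361] = 1.308225

Answer: Price = V(0,0) = 1.3082


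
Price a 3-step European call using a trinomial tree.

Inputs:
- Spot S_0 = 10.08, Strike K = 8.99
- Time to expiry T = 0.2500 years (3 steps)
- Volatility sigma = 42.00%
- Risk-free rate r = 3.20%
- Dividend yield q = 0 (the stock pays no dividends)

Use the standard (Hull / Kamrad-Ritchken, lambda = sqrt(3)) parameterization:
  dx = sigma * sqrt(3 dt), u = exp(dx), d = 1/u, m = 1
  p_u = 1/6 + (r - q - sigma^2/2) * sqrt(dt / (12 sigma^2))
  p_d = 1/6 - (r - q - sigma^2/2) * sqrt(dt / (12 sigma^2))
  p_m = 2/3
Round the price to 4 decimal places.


dt = T/N = 0.083333; dx = sigma*sqrt(3*dt) = 0.210000
u = exp(dx) = 1.233678; d = 1/u = 0.810584
p_u = 0.155516, p_m = 0.666667, p_d = 0.177817
Discount per step: exp(-r*dt) = 0.997337
Stock lattice S(k, j) with j the centered position index:
  k=0: S(0,+0) = 10.0800
  k=1: S(1,-1) = 8.1707; S(1,+0) = 10.0800; S(1,+1) = 12.4355
  k=2: S(2,-2) = 6.6230; S(2,-1) = 8.1707; S(2,+0) = 10.0800; S(2,+1) = 12.4355; S(2,+2) = 15.3414
  k=3: S(3,-3) = 5.3685; S(3,-2) = 6.6230; S(3,-1) = 8.1707; S(3,+0) = 10.0800; S(3,+1) = 12.4355; S(3,+2) = 15.3414; S(3,+3) = 18.9263
Terminal payoffs V(N, j) = max(S_T - K, 0):
  V(3,-3) = 0.000000; V(3,-2) = 0.000000; V(3,-1) = 0.000000; V(3,+0) = 1.090000; V(3,+1) = 3.445475; V(3,+2) = 6.351372; V(3,+3) = 9.936315
Backward induction: V(k, j) = exp(-r*dt) * [p_u * V(k+1, j+1) + p_m * V(k+1, j) + p_d * V(k+1, j-1)]
  V(2,-2) = exp(-r*dt) * [p_u*0.000000 + p_m*0.000000 + p_d*0.000000] = 0.000000
  V(2,-1) = exp(-r*dt) * [p_u*1.090000 + p_m*0.000000 + p_d*0.000000] = 0.169061
  V(2,+0) = exp(-r*dt) * [p_u*3.445475 + p_m*1.090000 + p_d*0.000000] = 1.259131
  V(2,+1) = exp(-r*dt) * [p_u*6.351372 + p_m*3.445475 + p_d*1.090000] = 3.469280
  V(2,+2) = exp(-r*dt) * [p_u*9.936315 + p_m*6.351372 + p_d*3.445475] = 6.375145
  V(1,-1) = exp(-r*dt) * [p_u*1.259131 + p_m*0.169061 + p_d*0.000000] = 0.307700
  V(1,+0) = exp(-r*dt) * [p_u*3.469280 + p_m*1.259131 + p_d*0.169061] = 1.405258
  V(1,+1) = exp(-r*dt) * [p_u*6.375145 + p_m*3.469280 + p_d*1.259131] = 3.518789
  V(0,+0) = exp(-r*dt) * [p_u*3.518789 + p_m*1.405258 + p_d*0.307700] = 1.534683

Answer: Price = V(0,0) = 1.5347


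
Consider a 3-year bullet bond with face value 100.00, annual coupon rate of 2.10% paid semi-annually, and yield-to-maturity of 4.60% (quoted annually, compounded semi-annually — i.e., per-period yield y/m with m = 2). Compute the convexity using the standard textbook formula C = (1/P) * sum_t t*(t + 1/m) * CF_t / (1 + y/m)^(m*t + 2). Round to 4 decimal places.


Coupon per period c = face * coupon_rate / m = 1.050000
Periods per year m = 2; per-period yield y/m = 0.023000
Number of cashflows N = 6
Cashflows (t years, CF_t, discount factor 1/(1+y/m)^(m*t), PV):
  t = 0.5000: CF_t = 1.050000, DF = 0.977517, PV = 1.026393
  t = 1.0000: CF_t = 1.050000, DF = 0.955540, PV = 1.003317
  t = 1.5000: CF_t = 1.050000, DF = 0.934056, PV = 0.980759
  t = 2.0000: CF_t = 1.050000, DF = 0.913056, PV = 0.958709
  t = 2.5000: CF_t = 1.050000, DF = 0.892528, PV = 0.937154
  t = 3.0000: CF_t = 101.050000, DF = 0.872461, PV = 88.162220
Price P = sum_t PV_t = 93.068552
Convexity numerator sum_t t*(t + 1/m) * CF_t / (1+y/m)^(m*t + 2):
  t = 0.5000: term = 0.490380
  t = 1.0000: term = 1.438063
  t = 1.5000: term = 2.811463
  t = 2.0000: term = 4.580422
  t = 2.5000: term = 6.716161
  t = 3.0000: term = 884.546253
Convexity = (1/P) * sum = 900.582743 / 93.068552 = 9.676553

Answer: Convexity = 9.6766


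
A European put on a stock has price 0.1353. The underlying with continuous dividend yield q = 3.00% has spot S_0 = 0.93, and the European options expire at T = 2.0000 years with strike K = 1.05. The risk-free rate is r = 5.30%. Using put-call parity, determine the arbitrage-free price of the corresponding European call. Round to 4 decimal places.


Answer: Call price = 0.0667

Derivation:
Put-call parity: C - P = S_0 * exp(-qT) - K * exp(-rT).
S_0 * exp(-qT) = 0.9300 * 0.94176453 = 0.87584102
K * exp(-rT) = 1.0500 * 0.89942465 = 0.94439588
C = P + S*exp(-qT) - K*exp(-rT)
C = 0.1353 + 0.87584102 - 0.94439588 = 0.0667


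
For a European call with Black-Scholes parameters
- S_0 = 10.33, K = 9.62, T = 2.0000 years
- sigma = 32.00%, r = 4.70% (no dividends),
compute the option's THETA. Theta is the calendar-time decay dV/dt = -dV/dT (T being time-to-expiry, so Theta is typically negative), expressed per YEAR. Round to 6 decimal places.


Answer: Theta = -0.619960

Derivation:
d1 = 0.5913357642; d2 = 0.1387874243
phi(d1) = 0.3349488229; exp(-qT) = 1.0000000000; exp(-rT) = 0.9102827622
Theta = -S*exp(-qT)*phi(d1)*sigma/(2*sqrt(T)) - r*K*exp(-rT)*N(d2) + q*S*exp(-qT)*N(d1)
N(d1) = 0.7228522645; N(d2) = 0.5551909341; sqrt(T) = 1.4142135624
Term 1 = -10.3300 * 1.0000000000 * 0.3349488229 * 0.3200 / (2 * 1.4142135624) = -0.3914567285
Term 2 = -0.0470 * 9.6200 * 0.9102827622 * 0.5551909341 = -0.2285028464
Term 3 = 0 (no dividend yield, q = 0)
Theta = -0.3914567285 + (-0.2285028464) + (0.0000000000) = -0.619960


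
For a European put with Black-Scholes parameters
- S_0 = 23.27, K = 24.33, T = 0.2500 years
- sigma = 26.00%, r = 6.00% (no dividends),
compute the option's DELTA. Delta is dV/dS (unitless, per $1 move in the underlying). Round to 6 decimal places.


Answer: Delta = -0.564454

Derivation:
d1 = -0.1622706114; d2 = -0.2922706114
phi(d1) = 0.3937242811; exp(-qT) = 1.0000000000; exp(-rT) = 0.9851119396
N(-d1) = 0.5644536217
Delta = -exp(-qT) * N(-d1) = -1.0000000000 * 0.5644536217 = -0.564454


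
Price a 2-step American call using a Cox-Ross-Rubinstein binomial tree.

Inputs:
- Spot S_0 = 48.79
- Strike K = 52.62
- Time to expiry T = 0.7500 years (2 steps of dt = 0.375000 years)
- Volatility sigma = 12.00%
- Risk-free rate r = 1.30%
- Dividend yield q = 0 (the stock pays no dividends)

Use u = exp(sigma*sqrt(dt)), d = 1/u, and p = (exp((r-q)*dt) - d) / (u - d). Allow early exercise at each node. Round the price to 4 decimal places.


Answer: Price = V(0,0) = 1.0223

Derivation:
dt = T/N = 0.375000
u = exp(sigma*sqrt(dt)) = 1.076252; d = 1/u = 0.929150
p = (exp((r-q)*dt) - d) / (u - d) = 0.514858
Discount per step: exp(-r*dt) = 0.995137
Stock lattice S(k, i) with i counting down-moves:
  k=0: S(0,0) = 48.7900
  k=1: S(1,0) = 52.5103; S(1,1) = 45.3332
  k=2: S(2,0) = 56.5144; S(2,1) = 48.7900; S(2,2) = 42.1214
Terminal payoffs V(N, i) = max(S_T - K, 0):
  V(2,0) = 3.894360; V(2,1) = 0.000000; V(2,2) = 0.000000
Backward induction: V(k, i) = exp(-r*dt) * [p * V(k+1, i) + (1-p) * V(k+1, i+1)]; then take max(V_cont, immediate exercise) for American.
  V(1,0) = exp(-r*dt) * [p*3.894360 + (1-p)*0.000000] = 1.995293; exercise = 0.000000; V(1,0) = max -> 1.995293
  V(1,1) = exp(-r*dt) * [p*0.000000 + (1-p)*0.000000] = 0.000000; exercise = 0.000000; V(1,1) = max -> 0.000000
  V(0,0) = exp(-r*dt) * [p*1.995293 + (1-p)*0.000000] = 1.022297; exercise = 0.000000; V(0,0) = max -> 1.022297


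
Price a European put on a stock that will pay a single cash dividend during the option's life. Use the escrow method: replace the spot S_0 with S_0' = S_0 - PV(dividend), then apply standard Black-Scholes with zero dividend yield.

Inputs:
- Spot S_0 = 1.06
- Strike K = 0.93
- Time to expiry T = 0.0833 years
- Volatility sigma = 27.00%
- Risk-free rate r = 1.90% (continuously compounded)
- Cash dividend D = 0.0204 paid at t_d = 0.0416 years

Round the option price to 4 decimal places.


Answer: Price = 0.0025

Derivation:
PV(D) = D * exp(-r * t_d) = 0.0204 * 0.99920991 = 0.02038388
S_0' = S_0 - PV(D) = 1.0600 - 0.02038388 = 1.03961612
d1 = (ln(S_0'/K) + (r + sigma^2/2)*T) / (sigma*sqrt(T)) = 1.48910721
d2 = d1 - sigma*sqrt(T) = 1.41118051
exp(-rT) = 0.99841855
N(-d1) = 0.06822957; N(-d2) = 0.07909570
P = K * exp(-rT) * N(-d2) - S_0' * N(-d1) = 0.9300 * 0.99841855 * 0.07909570 - 1.03961612 * 0.06822957 = 0.0025


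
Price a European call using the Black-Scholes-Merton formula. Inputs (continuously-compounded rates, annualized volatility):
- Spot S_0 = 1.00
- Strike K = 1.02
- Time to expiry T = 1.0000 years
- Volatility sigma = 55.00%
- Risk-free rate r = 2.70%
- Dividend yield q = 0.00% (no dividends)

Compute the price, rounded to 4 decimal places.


Answer: Price = 0.2195

Derivation:
d1 = (ln(S/K) + (r - q + 0.5*sigma^2) * T) / (sigma * sqrt(T)) = 0.28808613
d2 = d1 - sigma * sqrt(T) = -0.26191387
exp(-rT) = 0.97336124; exp(-qT) = 1.00000000
C = S_0 * exp(-qT) * N(d1) - K * exp(-rT) * N(d2)
N(d1) = 0.61335960; N(d2) = 0.39669392
C = 1.0000 * 1.00000000 * 0.61335960 - 1.0200 * 0.97336124 * 0.39669392 = 0.2195


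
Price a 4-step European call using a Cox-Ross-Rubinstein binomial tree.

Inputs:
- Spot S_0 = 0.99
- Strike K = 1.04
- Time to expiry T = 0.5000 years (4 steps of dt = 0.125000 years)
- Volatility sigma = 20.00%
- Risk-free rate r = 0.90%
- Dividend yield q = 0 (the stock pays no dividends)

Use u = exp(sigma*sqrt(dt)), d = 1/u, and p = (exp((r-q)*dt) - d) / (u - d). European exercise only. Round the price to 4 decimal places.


Answer: Price = V(0,0) = 0.0398

Derivation:
dt = T/N = 0.125000
u = exp(sigma*sqrt(dt)) = 1.073271; d = 1/u = 0.931731
p = (exp((r-q)*dt) - d) / (u - d) = 0.490282
Discount per step: exp(-r*dt) = 0.998876
Stock lattice S(k, i) with i counting down-moves:
  k=0: S(0,0) = 0.9900
  k=1: S(1,0) = 1.0625; S(1,1) = 0.9224
  k=2: S(2,0) = 1.1404; S(2,1) = 0.9900; S(2,2) = 0.8594
  k=3: S(3,0) = 1.2239; S(3,1) = 1.0625; S(3,2) = 0.9224; S(3,3) = 0.8008
  k=4: S(4,0) = 1.3136; S(4,1) = 1.1404; S(4,2) = 0.9900; S(4,3) = 0.8594; S(4,4) = 0.7461
Terminal payoffs V(N, i) = max(S_T - K, 0):
  V(4,0) = 0.273627; V(4,1) = 0.100391; V(4,2) = 0.000000; V(4,3) = 0.000000; V(4,4) = 0.000000
Backward induction: V(k, i) = exp(-r*dt) * [p * V(k+1, i) + (1-p) * V(k+1, i+1)].
  V(3,0) = exp(-r*dt) * [p*0.273627 + (1-p)*0.100391] = 0.185117
  V(3,1) = exp(-r*dt) * [p*0.100391 + (1-p)*0.000000] = 0.049165
  V(3,2) = exp(-r*dt) * [p*0.000000 + (1-p)*0.000000] = 0.000000
  V(3,3) = exp(-r*dt) * [p*0.000000 + (1-p)*0.000000] = 0.000000
  V(2,0) = exp(-r*dt) * [p*0.185117 + (1-p)*0.049165] = 0.115690
  V(2,1) = exp(-r*dt) * [p*0.049165 + (1-p)*0.000000] = 0.024077
  V(2,2) = exp(-r*dt) * [p*0.000000 + (1-p)*0.000000] = 0.000000
  V(1,0) = exp(-r*dt) * [p*0.115690 + (1-p)*0.024077] = 0.068916
  V(1,1) = exp(-r*dt) * [p*0.024077 + (1-p)*0.000000] = 0.011791
  V(0,0) = exp(-r*dt) * [p*0.068916 + (1-p)*0.011791] = 0.039754


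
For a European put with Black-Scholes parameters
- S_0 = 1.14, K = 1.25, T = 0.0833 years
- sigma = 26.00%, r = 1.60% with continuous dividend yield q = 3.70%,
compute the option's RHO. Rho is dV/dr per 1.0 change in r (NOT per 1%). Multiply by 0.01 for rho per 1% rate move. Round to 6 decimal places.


Answer: Rho = -0.093712

Derivation:
d1 = -1.2133317575; d2 = -1.2883722798
phi(d1) = 0.1910871810; exp(-qT) = 0.9969226448; exp(-rT) = 0.9986680878
N(-d2) = 0.9011917983
Rho = -K*T*exp(-rT)*N(-d2) = -1.2500 * 0.0833 * 0.9986680878 * 0.9011917983 = -0.093712


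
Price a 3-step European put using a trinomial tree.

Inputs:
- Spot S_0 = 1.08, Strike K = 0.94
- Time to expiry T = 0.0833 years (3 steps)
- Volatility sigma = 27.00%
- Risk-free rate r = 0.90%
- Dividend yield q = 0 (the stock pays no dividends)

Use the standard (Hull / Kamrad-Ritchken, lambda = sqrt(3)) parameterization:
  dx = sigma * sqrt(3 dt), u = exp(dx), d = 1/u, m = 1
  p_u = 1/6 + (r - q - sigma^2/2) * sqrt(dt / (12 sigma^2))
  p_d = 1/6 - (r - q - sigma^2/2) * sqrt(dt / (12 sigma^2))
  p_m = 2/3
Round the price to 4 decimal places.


dt = T/N = 0.027767; dx = sigma*sqrt(3*dt) = 0.077927
u = exp(dx) = 1.081043; d = 1/u = 0.925032
p_u = 0.161776, p_m = 0.666667, p_d = 0.171557
Discount per step: exp(-r*dt) = 0.999750
Stock lattice S(k, j) with j the centered position index:
  k=0: S(0,+0) = 1.0800
  k=1: S(1,-1) = 0.9990; S(1,+0) = 1.0800; S(1,+1) = 1.1675
  k=2: S(2,-2) = 0.9241; S(2,-1) = 0.9990; S(2,+0) = 1.0800; S(2,+1) = 1.1675; S(2,+2) = 1.2621
  k=3: S(3,-3) = 0.8549; S(3,-2) = 0.9241; S(3,-1) = 0.9990; S(3,+0) = 1.0800; S(3,+1) = 1.1675; S(3,+2) = 1.2621; S(3,+3) = 1.3644
Terminal payoffs V(N, j) = max(K - S_T, 0):
  V(3,-3) = 0.085141; V(3,-2) = 0.015861; V(3,-1) = 0.000000; V(3,+0) = 0.000000; V(3,+1) = 0.000000; V(3,+2) = 0.000000; V(3,+3) = 0.000000
Backward induction: V(k, j) = exp(-r*dt) * [p_u * V(k+1, j+1) + p_m * V(k+1, j) + p_d * V(k+1, j-1)]
  V(2,-2) = exp(-r*dt) * [p_u*0.000000 + p_m*0.015861 + p_d*0.085141] = 0.025174
  V(2,-1) = exp(-r*dt) * [p_u*0.000000 + p_m*0.000000 + p_d*0.015861] = 0.002720
  V(2,+0) = exp(-r*dt) * [p_u*0.000000 + p_m*0.000000 + p_d*0.000000] = 0.000000
  V(2,+1) = exp(-r*dt) * [p_u*0.000000 + p_m*0.000000 + p_d*0.000000] = 0.000000
  V(2,+2) = exp(-r*dt) * [p_u*0.000000 + p_m*0.000000 + p_d*0.000000] = 0.000000
  V(1,-1) = exp(-r*dt) * [p_u*0.000000 + p_m*0.002720 + p_d*0.025174] = 0.006131
  V(1,+0) = exp(-r*dt) * [p_u*0.000000 + p_m*0.000000 + p_d*0.002720] = 0.000467
  V(1,+1) = exp(-r*dt) * [p_u*0.000000 + p_m*0.000000 + p_d*0.000000] = 0.000000
  V(0,+0) = exp(-r*dt) * [p_u*0.000000 + p_m*0.000467 + p_d*0.006131] = 0.001362

Answer: Price = V(0,0) = 0.0014
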